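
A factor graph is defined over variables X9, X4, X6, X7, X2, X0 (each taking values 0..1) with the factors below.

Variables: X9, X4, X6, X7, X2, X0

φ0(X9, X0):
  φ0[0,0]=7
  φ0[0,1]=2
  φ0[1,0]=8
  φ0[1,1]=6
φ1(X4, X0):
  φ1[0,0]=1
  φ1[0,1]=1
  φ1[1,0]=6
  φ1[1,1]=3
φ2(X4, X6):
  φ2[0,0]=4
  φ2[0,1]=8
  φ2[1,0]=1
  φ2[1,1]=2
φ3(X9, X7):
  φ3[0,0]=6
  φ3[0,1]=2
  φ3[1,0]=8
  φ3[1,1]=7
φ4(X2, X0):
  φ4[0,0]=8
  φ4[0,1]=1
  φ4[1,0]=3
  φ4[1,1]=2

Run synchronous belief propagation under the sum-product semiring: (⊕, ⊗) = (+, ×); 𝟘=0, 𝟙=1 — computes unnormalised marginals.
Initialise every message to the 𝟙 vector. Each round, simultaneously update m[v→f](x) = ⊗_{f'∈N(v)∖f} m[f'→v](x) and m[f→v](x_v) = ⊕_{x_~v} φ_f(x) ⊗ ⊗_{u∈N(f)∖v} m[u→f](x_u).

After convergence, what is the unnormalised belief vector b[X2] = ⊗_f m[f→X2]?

b[X2] = [44466, 20292]

init: all messages = 𝟙 over 2 values
r1 m[φ0→X9] = [9, 14]
r1 m[φ0→X0] = [15, 8]
r1 m[φ1→X4] = [2, 9]
r1 m[φ1→X0] = [7, 4]
r1 m[φ2→X4] = [12, 3]
r1 m[φ2→X6] = [5, 10]
r1 m[φ3→X9] = [8, 15]
r1 m[φ3→X7] = [14, 9]
r1 m[φ4→X2] = [9, 5]
r1 m[φ4→X0] = [11, 3]
r1 m[X9→φ0] = [1, 1]
r1 m[X9→φ3] = [1, 1]
r1 m[X4→φ1] = [1, 1]
r1 m[X4→φ2] = [1, 1]
r1 m[X6→φ2] = [1, 1]
r1 m[X7→φ3] = [1, 1]
r1 m[X2→φ4] = [1, 1]
r1 m[X0→φ0] = [1, 1]
r1 m[X0→φ1] = [1, 1]
r1 m[X0→φ4] = [1, 1]
r2 m[φ0→X9] = [9, 14]
r2 m[φ0→X0] = [15, 8]
r2 m[φ1→X4] = [2, 9]
r2 m[φ1→X0] = [7, 4]
r2 m[φ2→X4] = [12, 3]
r2 m[φ2→X6] = [5, 10]
r2 m[φ3→X9] = [8, 15]
r2 m[φ3→X7] = [14, 9]
r2 m[φ4→X2] = [9, 5]
r2 m[φ4→X0] = [11, 3]
r2 m[X9→φ0] = [8, 15]
r2 m[X9→φ3] = [9, 14]
r2 m[X4→φ1] = [12, 3]
r2 m[X4→φ2] = [2, 9]
r2 m[X6→φ2] = [1, 1]
r2 m[X7→φ3] = [1, 1]
r2 m[X2→φ4] = [1, 1]
r2 m[X0→φ0] = [77, 12]
r2 m[X0→φ1] = [165, 24]
r2 m[X0→φ4] = [105, 32]
r3 m[φ0→X9] = [563, 688]
r3 m[φ0→X0] = [176, 106]
r3 m[φ1→X4] = [189, 1062]
r3 m[φ1→X0] = [30, 21]
r3 m[φ2→X4] = [12, 3]
r3 m[φ2→X6] = [17, 34]
r3 m[φ3→X9] = [8, 15]
r3 m[φ3→X7] = [166, 116]
r3 m[φ4→X2] = [872, 379]
r3 m[φ4→X0] = [11, 3]
r3 m[X9→φ0] = [8, 15]
r3 m[X9→φ3] = [9, 14]
r3 m[X4→φ1] = [12, 3]
r3 m[X4→φ2] = [2, 9]
r3 m[X6→φ2] = [1, 1]
r3 m[X7→φ3] = [1, 1]
r3 m[X2→φ4] = [1, 1]
r3 m[X0→φ0] = [77, 12]
r3 m[X0→φ1] = [165, 24]
r3 m[X0→φ4] = [105, 32]
r4 m[φ0→X9] = [563, 688]
r4 m[φ0→X0] = [176, 106]
r4 m[φ1→X4] = [189, 1062]
r4 m[φ1→X0] = [30, 21]
r4 m[φ2→X4] = [12, 3]
r4 m[φ2→X6] = [17, 34]
r4 m[φ3→X9] = [8, 15]
r4 m[φ3→X7] = [166, 116]
r4 m[φ4→X2] = [872, 379]
r4 m[φ4→X0] = [11, 3]
r4 m[X9→φ0] = [8, 15]
r4 m[X9→φ3] = [563, 688]
r4 m[X4→φ1] = [12, 3]
r4 m[X4→φ2] = [189, 1062]
r4 m[X6→φ2] = [1, 1]
r4 m[X7→φ3] = [1, 1]
r4 m[X2→φ4] = [1, 1]
r4 m[X0→φ0] = [330, 63]
r4 m[X0→φ1] = [1936, 318]
r4 m[X0→φ4] = [5280, 2226]
r5 m[φ0→X9] = [2436, 3018]
r5 m[φ0→X0] = [176, 106]
r5 m[φ1→X4] = [2254, 12570]
r5 m[φ1→X0] = [30, 21]
r5 m[φ2→X4] = [12, 3]
r5 m[φ2→X6] = [1818, 3636]
r5 m[φ3→X9] = [8, 15]
r5 m[φ3→X7] = [8882, 5942]
r5 m[φ4→X2] = [44466, 20292]
r5 m[φ4→X0] = [11, 3]
r5 m[X9→φ0] = [8, 15]
r5 m[X9→φ3] = [563, 688]
r5 m[X4→φ1] = [12, 3]
r5 m[X4→φ2] = [189, 1062]
r5 m[X6→φ2] = [1, 1]
r5 m[X7→φ3] = [1, 1]
r5 m[X2→φ4] = [1, 1]
r5 m[X0→φ0] = [330, 63]
r5 m[X0→φ1] = [1936, 318]
r5 m[X0→φ4] = [5280, 2226]
r6 m[φ0→X9] = [2436, 3018]
r6 m[φ0→X0] = [176, 106]
r6 m[φ1→X4] = [2254, 12570]
r6 m[φ1→X0] = [30, 21]
r6 m[φ2→X4] = [12, 3]
r6 m[φ2→X6] = [1818, 3636]
r6 m[φ3→X9] = [8, 15]
r6 m[φ3→X7] = [8882, 5942]
r6 m[φ4→X2] = [44466, 20292]
r6 m[φ4→X0] = [11, 3]
r6 m[X9→φ0] = [8, 15]
r6 m[X9→φ3] = [2436, 3018]
r6 m[X4→φ1] = [12, 3]
r6 m[X4→φ2] = [2254, 12570]
r6 m[X6→φ2] = [1, 1]
r6 m[X7→φ3] = [1, 1]
r6 m[X2→φ4] = [1, 1]
r6 m[X0→φ0] = [330, 63]
r6 m[X0→φ1] = [1936, 318]
r6 m[X0→φ4] = [5280, 2226]
r7 m[φ0→X9] = [2436, 3018]
r7 m[φ0→X0] = [176, 106]
r7 m[φ1→X4] = [2254, 12570]
r7 m[φ1→X0] = [30, 21]
r7 m[φ2→X4] = [12, 3]
r7 m[φ2→X6] = [21586, 43172]
r7 m[φ3→X9] = [8, 15]
r7 m[φ3→X7] = [38760, 25998]
r7 m[φ4→X2] = [44466, 20292]
r7 m[φ4→X0] = [11, 3]
r7 m[X9→φ0] = [8, 15]
r7 m[X9→φ3] = [2436, 3018]
r7 m[X4→φ1] = [12, 3]
r7 m[X4→φ2] = [2254, 12570]
r7 m[X6→φ2] = [1, 1]
r7 m[X7→φ3] = [1, 1]
r7 m[X2→φ4] = [1, 1]
r7 m[X0→φ0] = [330, 63]
r7 m[X0→φ1] = [1936, 318]
r7 m[X0→φ4] = [5280, 2226]
r8 m[φ0→X9] = [2436, 3018]
r8 m[φ0→X0] = [176, 106]
r8 m[φ1→X4] = [2254, 12570]
r8 m[φ1→X0] = [30, 21]
r8 m[φ2→X4] = [12, 3]
r8 m[φ2→X6] = [21586, 43172]
r8 m[φ3→X9] = [8, 15]
r8 m[φ3→X7] = [38760, 25998]
r8 m[φ4→X2] = [44466, 20292]
r8 m[φ4→X0] = [11, 3]
r8 m[X9→φ0] = [8, 15]
r8 m[X9→φ3] = [2436, 3018]
r8 m[X4→φ1] = [12, 3]
r8 m[X4→φ2] = [2254, 12570]
r8 m[X6→φ2] = [1, 1]
r8 m[X7→φ3] = [1, 1]
r8 m[X2→φ4] = [1, 1]
r8 m[X0→φ0] = [330, 63]
r8 m[X0→φ1] = [1936, 318]
r8 m[X0→φ4] = [5280, 2226]
fixed point reached at round 8
b[X2] = ⊗ incoming = [44466, 20292]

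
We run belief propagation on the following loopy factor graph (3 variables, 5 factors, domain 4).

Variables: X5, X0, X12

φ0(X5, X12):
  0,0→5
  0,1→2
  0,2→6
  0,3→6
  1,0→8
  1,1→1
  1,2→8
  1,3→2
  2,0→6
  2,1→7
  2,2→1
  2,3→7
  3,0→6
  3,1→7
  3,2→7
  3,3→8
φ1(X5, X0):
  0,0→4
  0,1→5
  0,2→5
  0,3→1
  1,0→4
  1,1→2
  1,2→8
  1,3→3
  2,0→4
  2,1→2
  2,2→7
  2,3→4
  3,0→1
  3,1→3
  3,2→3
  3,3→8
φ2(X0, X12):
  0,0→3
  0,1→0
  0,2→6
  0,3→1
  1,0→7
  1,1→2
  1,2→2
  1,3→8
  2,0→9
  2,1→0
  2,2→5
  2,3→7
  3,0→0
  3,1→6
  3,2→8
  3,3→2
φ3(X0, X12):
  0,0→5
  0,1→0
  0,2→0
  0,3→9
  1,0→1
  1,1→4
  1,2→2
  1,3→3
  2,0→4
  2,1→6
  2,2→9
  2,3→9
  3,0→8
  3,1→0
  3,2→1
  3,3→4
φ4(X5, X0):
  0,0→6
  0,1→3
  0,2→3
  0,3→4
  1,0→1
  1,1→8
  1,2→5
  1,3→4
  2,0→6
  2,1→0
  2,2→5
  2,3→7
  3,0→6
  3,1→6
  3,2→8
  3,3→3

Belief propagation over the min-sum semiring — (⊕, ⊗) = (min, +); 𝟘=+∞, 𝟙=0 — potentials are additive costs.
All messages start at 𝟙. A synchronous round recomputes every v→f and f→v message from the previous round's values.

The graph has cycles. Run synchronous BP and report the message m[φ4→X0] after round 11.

message @ round 11 = [98, 101, 101, 101]

init: all messages = 𝟙 over 4 values
r1 m[φ0→X5] = [2, 1, 1, 6]
r1 m[φ0→X12] = [5, 1, 1, 2]
r1 m[φ1→X5] = [1, 2, 2, 1]
r1 m[φ1→X0] = [1, 2, 3, 1]
r1 m[φ2→X0] = [0, 2, 0, 0]
r1 m[φ2→X12] = [0, 0, 2, 1]
r1 m[φ3→X0] = [0, 1, 4, 0]
r1 m[φ3→X12] = [1, 0, 0, 3]
r1 m[φ4→X5] = [3, 1, 0, 3]
r1 m[φ4→X0] = [1, 0, 3, 3]
r1 m[X5→φ0] = [0, 0, 0, 0]
r1 m[X5→φ1] = [0, 0, 0, 0]
r1 m[X5→φ4] = [0, 0, 0, 0]
r1 m[X0→φ1] = [0, 0, 0, 0]
r1 m[X0→φ2] = [0, 0, 0, 0]
r1 m[X0→φ3] = [0, 0, 0, 0]
r1 m[X0→φ4] = [0, 0, 0, 0]
r1 m[X12→φ0] = [0, 0, 0, 0]
r1 m[X12→φ2] = [0, 0, 0, 0]
r1 m[X12→φ3] = [0, 0, 0, 0]
r2 m[φ0→X5] = [2, 1, 1, 6]
r2 m[φ0→X12] = [5, 1, 1, 2]
r2 m[φ1→X5] = [1, 2, 2, 1]
r2 m[φ1→X0] = [1, 2, 3, 1]
r2 m[φ2→X0] = [0, 2, 0, 0]
r2 m[φ2→X12] = [0, 0, 2, 1]
r2 m[φ3→X0] = [0, 1, 4, 0]
r2 m[φ3→X12] = [1, 0, 0, 3]
r2 m[φ4→X5] = [3, 1, 0, 3]
r2 m[φ4→X0] = [1, 0, 3, 3]
r2 m[X5→φ0] = [4, 3, 2, 4]
r2 m[X5→φ1] = [5, 2, 1, 9]
r2 m[X5→φ4] = [3, 3, 3, 7]
r2 m[X0→φ1] = [1, 3, 7, 3]
r2 m[X0→φ2] = [2, 3, 10, 4]
r2 m[X0→φ3] = [2, 4, 6, 4]
r2 m[X0→φ4] = [1, 5, 7, 1]
r2 m[X12→φ0] = [1, 0, 2, 4]
r2 m[X12→φ2] = [6, 1, 1, 5]
r2 m[X12→φ3] = [5, 1, 3, 3]
r3 m[φ0→X5] = [2, 1, 3, 7]
r3 m[φ0→X12] = [8, 4, 3, 5]
r3 m[φ1→X5] = [4, 5, 5, 2]
r3 m[φ1→X0] = [5, 3, 8, 5]
r3 m[φ2→X0] = [1, 3, 1, 6]
r3 m[φ2→X12] = [4, 2, 5, 3]
r3 m[φ3→X0] = [1, 5, 7, 1]
r3 m[φ3→X12] = [5, 2, 2, 7]
r3 m[φ4→X5] = [5, 2, 5, 4]
r3 m[φ4→X0] = [4, 3, 6, 7]
r3 m[X5→φ0] = [4, 3, 2, 4]
r3 m[X5→φ1] = [5, 2, 1, 9]
r3 m[X5→φ4] = [3, 3, 3, 7]
r3 m[X0→φ1] = [1, 3, 7, 3]
r3 m[X0→φ2] = [2, 3, 10, 4]
r3 m[X0→φ3] = [2, 4, 6, 4]
r3 m[X0→φ4] = [1, 5, 7, 1]
r3 m[X12→φ0] = [1, 0, 2, 4]
r3 m[X12→φ2] = [6, 1, 1, 5]
r3 m[X12→φ3] = [5, 1, 3, 3]
r4 m[φ0→X5] = [2, 1, 3, 7]
r4 m[φ0→X12] = [8, 4, 3, 5]
r4 m[φ1→X5] = [4, 5, 5, 2]
r4 m[φ1→X0] = [5, 3, 8, 5]
r4 m[φ2→X0] = [1, 3, 1, 6]
r4 m[φ2→X12] = [4, 2, 5, 3]
r4 m[φ3→X0] = [1, 5, 7, 1]
r4 m[φ3→X12] = [5, 2, 2, 7]
r4 m[φ4→X5] = [5, 2, 5, 4]
r4 m[φ4→X0] = [4, 3, 6, 7]
r4 m[X5→φ0] = [9, 7, 10, 6]
r4 m[X5→φ1] = [7, 3, 8, 11]
r4 m[X5→φ4] = [6, 6, 8, 9]
r4 m[X0→φ1] = [6, 11, 14, 14]
r4 m[X0→φ2] = [10, 11, 21, 13]
r4 m[X0→φ3] = [10, 9, 15, 18]
r4 m[X0→φ4] = [7, 11, 16, 12]
r4 m[X12→φ0] = [9, 4, 7, 10]
r4 m[X12→φ2] = [13, 6, 5, 12]
r4 m[X12→φ3] = [12, 6, 8, 8]
r5 m[φ0→X5] = [6, 5, 8, 11]
r5 m[φ0→X12] = [12, 8, 11, 9]
r5 m[φ1→X5] = [10, 10, 10, 7]
r5 m[φ1→X0] = [7, 5, 11, 6]
r5 m[φ2→X0] = [6, 7, 6, 12]
r5 m[φ2→X12] = [13, 10, 13, 11]
r5 m[φ3→X0] = [6, 10, 12, 6]
r5 m[φ3→X12] = [10, 10, 10, 12]
r5 m[φ4→X5] = [13, 8, 11, 13]
r5 m[φ4→X0] = [7, 8, 9, 10]
r5 m[X5→φ0] = [9, 7, 10, 6]
r5 m[X5→φ1] = [7, 3, 8, 11]
r5 m[X5→φ4] = [6, 6, 8, 9]
r5 m[X0→φ1] = [6, 11, 14, 14]
r5 m[X0→φ2] = [10, 11, 21, 13]
r5 m[X0→φ3] = [10, 9, 15, 18]
r5 m[X0→φ4] = [7, 11, 16, 12]
r5 m[X12→φ0] = [9, 4, 7, 10]
r5 m[X12→φ2] = [13, 6, 5, 12]
r5 m[X12→φ3] = [12, 6, 8, 8]
r6 m[φ0→X5] = [6, 5, 8, 11]
r6 m[φ0→X12] = [12, 8, 11, 9]
r6 m[φ1→X5] = [10, 10, 10, 7]
r6 m[φ1→X0] = [7, 5, 11, 6]
r6 m[φ2→X0] = [6, 7, 6, 12]
r6 m[φ2→X12] = [13, 10, 13, 11]
r6 m[φ3→X0] = [6, 10, 12, 6]
r6 m[φ3→X12] = [10, 10, 10, 12]
r6 m[φ4→X5] = [13, 8, 11, 13]
r6 m[φ4→X0] = [7, 8, 9, 10]
r6 m[X5→φ0] = [23, 18, 21, 20]
r6 m[X5→φ1] = [19, 13, 19, 24]
r6 m[X5→φ4] = [16, 15, 18, 18]
r6 m[X0→φ1] = [19, 25, 27, 28]
r6 m[X0→φ2] = [20, 23, 32, 22]
r6 m[X0→φ3] = [20, 20, 26, 28]
r6 m[X0→φ4] = [19, 22, 29, 24]
r6 m[X12→φ0] = [23, 20, 23, 23]
r6 m[X12→φ2] = [22, 18, 21, 21]
r6 m[X12→φ3] = [25, 18, 24, 20]
r7 m[φ0→X5] = [22, 21, 24, 27]
r7 m[φ0→X12] = [26, 19, 22, 20]
r7 m[φ1→X5] = [23, 23, 23, 20]
r7 m[φ1→X0] = [17, 15, 21, 16]
r7 m[φ2→X0] = [18, 20, 18, 22]
r7 m[φ2→X12] = [22, 20, 25, 21]
r7 m[φ3→X0] = [18, 22, 24, 18]
r7 m[φ3→X12] = [21, 20, 20, 23]
r7 m[φ4→X5] = [25, 20, 22, 25]
r7 m[φ4→X0] = [16, 18, 19, 19]
r7 m[X5→φ0] = [23, 18, 21, 20]
r7 m[X5→φ1] = [19, 13, 19, 24]
r7 m[X5→φ4] = [16, 15, 18, 18]
r7 m[X0→φ1] = [19, 25, 27, 28]
r7 m[X0→φ2] = [20, 23, 32, 22]
r7 m[X0→φ3] = [20, 20, 26, 28]
r7 m[X0→φ4] = [19, 22, 29, 24]
r7 m[X12→φ0] = [23, 20, 23, 23]
r7 m[X12→φ2] = [22, 18, 21, 21]
r7 m[X12→φ3] = [25, 18, 24, 20]
r8 m[φ0→X5] = [22, 21, 24, 27]
r8 m[φ0→X12] = [26, 19, 22, 20]
r8 m[φ1→X5] = [23, 23, 23, 20]
r8 m[φ1→X0] = [17, 15, 21, 16]
r8 m[φ2→X0] = [18, 20, 18, 22]
r8 m[φ2→X12] = [22, 20, 25, 21]
r8 m[φ3→X0] = [18, 22, 24, 18]
r8 m[φ3→X12] = [21, 20, 20, 23]
r8 m[φ4→X5] = [25, 20, 22, 25]
r8 m[φ4→X0] = [16, 18, 19, 19]
r8 m[X5→φ0] = [48, 43, 45, 45]
r8 m[X5→φ1] = [47, 41, 46, 52]
r8 m[X5→φ4] = [45, 44, 47, 47]
r8 m[X0→φ1] = [52, 60, 61, 59]
r8 m[X0→φ2] = [51, 55, 64, 53]
r8 m[X0→φ3] = [51, 53, 58, 57]
r8 m[X0→φ4] = [53, 57, 63, 56]
r8 m[X12→φ0] = [43, 40, 45, 44]
r8 m[X12→φ2] = [47, 39, 42, 43]
r8 m[X12→φ3] = [48, 39, 47, 41]
r9 m[φ0→X5] = [42, 41, 46, 47]
r9 m[φ0→X12] = [51, 44, 46, 45]
r9 m[φ1→X5] = [56, 56, 56, 53]
r9 m[φ1→X0] = [45, 43, 49, 44]
r9 m[φ2→X0] = [39, 41, 39, 45]
r9 m[φ2→X12] = [53, 51, 57, 52]
r9 m[φ3→X0] = [39, 43, 45, 39]
r9 m[φ3→X12] = [54, 51, 51, 56]
r9 m[φ4→X5] = [59, 54, 57, 59]
r9 m[φ4→X0] = [45, 47, 48, 48]
r9 m[X5→φ0] = [48, 43, 45, 45]
r9 m[X5→φ1] = [47, 41, 46, 52]
r9 m[X5→φ4] = [45, 44, 47, 47]
r9 m[X0→φ1] = [52, 60, 61, 59]
r9 m[X0→φ2] = [51, 55, 64, 53]
r9 m[X0→φ3] = [51, 53, 58, 57]
r9 m[X0→φ4] = [53, 57, 63, 56]
r9 m[X12→φ0] = [43, 40, 45, 44]
r9 m[X12→φ2] = [47, 39, 42, 43]
r9 m[X12→φ3] = [48, 39, 47, 41]
r10 m[φ0→X5] = [42, 41, 46, 47]
r10 m[φ0→X12] = [51, 44, 46, 45]
r10 m[φ1→X5] = [56, 56, 56, 53]
r10 m[φ1→X0] = [45, 43, 49, 44]
r10 m[φ2→X0] = [39, 41, 39, 45]
r10 m[φ2→X12] = [53, 51, 57, 52]
r10 m[φ3→X0] = [39, 43, 45, 39]
r10 m[φ3→X12] = [54, 51, 51, 56]
r10 m[φ4→X5] = [59, 54, 57, 59]
r10 m[φ4→X0] = [45, 47, 48, 48]
r10 m[X5→φ0] = [115, 110, 113, 112]
r10 m[X5→φ1] = [101, 95, 103, 106]
r10 m[X5→φ4] = [98, 97, 102, 100]
r10 m[X0→φ1] = [123, 131, 132, 132]
r10 m[X0→φ2] = [129, 133, 142, 131]
r10 m[X0→φ3] = [129, 131, 136, 137]
r10 m[X0→φ4] = [123, 127, 133, 128]
r10 m[X12→φ0] = [107, 102, 108, 108]
r10 m[X12→φ2] = [105, 95, 97, 101]
r10 m[X12→φ3] = [104, 95, 103, 97]
r11 m[φ0→X5] = [104, 103, 109, 109]
r11 m[φ0→X12] = [118, 111, 114, 112]
r11 m[φ1→X5] = [127, 127, 127, 124]
r11 m[φ1→X0] = [99, 97, 103, 98]
r11 m[φ2→X0] = [95, 97, 95, 101]
r11 m[φ2→X12] = [131, 129, 135, 130]
r11 m[φ3→X0] = [95, 99, 101, 95]
r11 m[φ3→X12] = [132, 129, 129, 134]
r11 m[φ4→X5] = [129, 124, 127, 129]
r11 m[φ4→X0] = [98, 101, 101, 101]
r11 m[X5→φ0] = [115, 110, 113, 112]
r11 m[X5→φ1] = [101, 95, 103, 106]
r11 m[X5→φ4] = [98, 97, 102, 100]
r11 m[X0→φ1] = [123, 131, 132, 132]
r11 m[X0→φ2] = [129, 133, 142, 131]
r11 m[X0→φ3] = [129, 131, 136, 137]
r11 m[X0→φ4] = [123, 127, 133, 128]
r11 m[X12→φ0] = [107, 102, 108, 108]
r11 m[X12→φ2] = [105, 95, 97, 101]
r11 m[X12→φ3] = [104, 95, 103, 97]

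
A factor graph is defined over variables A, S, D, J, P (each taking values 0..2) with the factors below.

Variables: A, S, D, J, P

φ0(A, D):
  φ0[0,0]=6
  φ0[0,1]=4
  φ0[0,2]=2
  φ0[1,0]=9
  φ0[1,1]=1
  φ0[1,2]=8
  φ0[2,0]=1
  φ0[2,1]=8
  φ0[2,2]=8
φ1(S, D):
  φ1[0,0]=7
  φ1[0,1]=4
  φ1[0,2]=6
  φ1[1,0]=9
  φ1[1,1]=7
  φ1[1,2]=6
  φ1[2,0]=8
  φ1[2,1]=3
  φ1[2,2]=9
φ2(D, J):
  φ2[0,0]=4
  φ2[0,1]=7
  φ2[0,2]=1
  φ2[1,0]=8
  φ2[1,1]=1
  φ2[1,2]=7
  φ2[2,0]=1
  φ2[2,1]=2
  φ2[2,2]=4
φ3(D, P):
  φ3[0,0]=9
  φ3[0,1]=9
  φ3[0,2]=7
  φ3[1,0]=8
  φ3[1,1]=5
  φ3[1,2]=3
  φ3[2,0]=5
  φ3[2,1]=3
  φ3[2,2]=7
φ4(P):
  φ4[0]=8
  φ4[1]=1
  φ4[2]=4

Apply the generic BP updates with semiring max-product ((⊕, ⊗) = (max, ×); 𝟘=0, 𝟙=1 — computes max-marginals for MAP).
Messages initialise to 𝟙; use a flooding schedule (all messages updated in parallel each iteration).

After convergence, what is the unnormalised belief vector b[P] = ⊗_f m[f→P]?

b[P] = [40824, 5103, 15876]

init: all messages = 𝟙 over 3 values
r1 m[φ0→A] = [6, 9, 8]
r1 m[φ0→D] = [9, 8, 8]
r1 m[φ1→S] = [7, 9, 9]
r1 m[φ1→D] = [9, 7, 9]
r1 m[φ2→D] = [7, 8, 4]
r1 m[φ2→J] = [8, 7, 7]
r1 m[φ3→D] = [9, 8, 7]
r1 m[φ3→P] = [9, 9, 7]
r1 m[φ4→P] = [8, 1, 4]
r1 m[A→φ0] = [1, 1, 1]
r1 m[S→φ1] = [1, 1, 1]
r1 m[D→φ0] = [1, 1, 1]
r1 m[D→φ1] = [1, 1, 1]
r1 m[D→φ2] = [1, 1, 1]
r1 m[D→φ3] = [1, 1, 1]
r1 m[J→φ2] = [1, 1, 1]
r1 m[P→φ3] = [1, 1, 1]
r1 m[P→φ4] = [1, 1, 1]
r2 m[φ0→A] = [6, 9, 8]
r2 m[φ0→D] = [9, 8, 8]
r2 m[φ1→S] = [7, 9, 9]
r2 m[φ1→D] = [9, 7, 9]
r2 m[φ2→D] = [7, 8, 4]
r2 m[φ2→J] = [8, 7, 7]
r2 m[φ3→D] = [9, 8, 7]
r2 m[φ3→P] = [9, 9, 7]
r2 m[φ4→P] = [8, 1, 4]
r2 m[A→φ0] = [1, 1, 1]
r2 m[S→φ1] = [1, 1, 1]
r2 m[D→φ0] = [567, 448, 252]
r2 m[D→φ1] = [567, 512, 224]
r2 m[D→φ2] = [729, 448, 504]
r2 m[D→φ3] = [567, 448, 288]
r2 m[J→φ2] = [1, 1, 1]
r2 m[P→φ3] = [8, 1, 4]
r2 m[P→φ4] = [9, 9, 7]
r3 m[φ0→A] = [3402, 5103, 3584]
r3 m[φ0→D] = [9, 8, 8]
r3 m[φ1→S] = [3969, 5103, 4536]
r3 m[φ1→D] = [9, 7, 9]
r3 m[φ2→D] = [7, 8, 4]
r3 m[φ2→J] = [3584, 5103, 3136]
r3 m[φ3→D] = [72, 64, 40]
r3 m[φ3→P] = [5103, 5103, 3969]
r3 m[φ4→P] = [8, 1, 4]
r3 m[A→φ0] = [1, 1, 1]
r3 m[S→φ1] = [1, 1, 1]
r3 m[D→φ0] = [567, 448, 252]
r3 m[D→φ1] = [567, 512, 224]
r3 m[D→φ2] = [729, 448, 504]
r3 m[D→φ3] = [567, 448, 288]
r3 m[J→φ2] = [1, 1, 1]
r3 m[P→φ3] = [8, 1, 4]
r3 m[P→φ4] = [9, 9, 7]
r4 m[φ0→A] = [3402, 5103, 3584]
r4 m[φ0→D] = [9, 8, 8]
r4 m[φ1→S] = [3969, 5103, 4536]
r4 m[φ1→D] = [9, 7, 9]
r4 m[φ2→D] = [7, 8, 4]
r4 m[φ2→J] = [3584, 5103, 3136]
r4 m[φ3→D] = [72, 64, 40]
r4 m[φ3→P] = [5103, 5103, 3969]
r4 m[φ4→P] = [8, 1, 4]
r4 m[A→φ0] = [1, 1, 1]
r4 m[S→φ1] = [1, 1, 1]
r4 m[D→φ0] = [4536, 3584, 1440]
r4 m[D→φ1] = [4536, 4096, 1280]
r4 m[D→φ2] = [5832, 3584, 2880]
r4 m[D→φ3] = [567, 448, 288]
r4 m[J→φ2] = [1, 1, 1]
r4 m[P→φ3] = [8, 1, 4]
r4 m[P→φ4] = [5103, 5103, 3969]
r5 m[φ0→A] = [27216, 40824, 28672]
r5 m[φ0→D] = [9, 8, 8]
r5 m[φ1→S] = [31752, 40824, 36288]
r5 m[φ1→D] = [9, 7, 9]
r5 m[φ2→D] = [7, 8, 4]
r5 m[φ2→J] = [28672, 40824, 25088]
r5 m[φ3→D] = [72, 64, 40]
r5 m[φ3→P] = [5103, 5103, 3969]
r5 m[φ4→P] = [8, 1, 4]
r5 m[A→φ0] = [1, 1, 1]
r5 m[S→φ1] = [1, 1, 1]
r5 m[D→φ0] = [4536, 3584, 1440]
r5 m[D→φ1] = [4536, 4096, 1280]
r5 m[D→φ2] = [5832, 3584, 2880]
r5 m[D→φ3] = [567, 448, 288]
r5 m[J→φ2] = [1, 1, 1]
r5 m[P→φ3] = [8, 1, 4]
r5 m[P→φ4] = [5103, 5103, 3969]
r6 m[φ0→A] = [27216, 40824, 28672]
r6 m[φ0→D] = [9, 8, 8]
r6 m[φ1→S] = [31752, 40824, 36288]
r6 m[φ1→D] = [9, 7, 9]
r6 m[φ2→D] = [7, 8, 4]
r6 m[φ2→J] = [28672, 40824, 25088]
r6 m[φ3→D] = [72, 64, 40]
r6 m[φ3→P] = [5103, 5103, 3969]
r6 m[φ4→P] = [8, 1, 4]
r6 m[A→φ0] = [1, 1, 1]
r6 m[S→φ1] = [1, 1, 1]
r6 m[D→φ0] = [4536, 3584, 1440]
r6 m[D→φ1] = [4536, 4096, 1280]
r6 m[D→φ2] = [5832, 3584, 2880]
r6 m[D→φ3] = [567, 448, 288]
r6 m[J→φ2] = [1, 1, 1]
r6 m[P→φ3] = [8, 1, 4]
r6 m[P→φ4] = [5103, 5103, 3969]
fixed point reached at round 6
b[P] = ⊗ incoming = [40824, 5103, 15876]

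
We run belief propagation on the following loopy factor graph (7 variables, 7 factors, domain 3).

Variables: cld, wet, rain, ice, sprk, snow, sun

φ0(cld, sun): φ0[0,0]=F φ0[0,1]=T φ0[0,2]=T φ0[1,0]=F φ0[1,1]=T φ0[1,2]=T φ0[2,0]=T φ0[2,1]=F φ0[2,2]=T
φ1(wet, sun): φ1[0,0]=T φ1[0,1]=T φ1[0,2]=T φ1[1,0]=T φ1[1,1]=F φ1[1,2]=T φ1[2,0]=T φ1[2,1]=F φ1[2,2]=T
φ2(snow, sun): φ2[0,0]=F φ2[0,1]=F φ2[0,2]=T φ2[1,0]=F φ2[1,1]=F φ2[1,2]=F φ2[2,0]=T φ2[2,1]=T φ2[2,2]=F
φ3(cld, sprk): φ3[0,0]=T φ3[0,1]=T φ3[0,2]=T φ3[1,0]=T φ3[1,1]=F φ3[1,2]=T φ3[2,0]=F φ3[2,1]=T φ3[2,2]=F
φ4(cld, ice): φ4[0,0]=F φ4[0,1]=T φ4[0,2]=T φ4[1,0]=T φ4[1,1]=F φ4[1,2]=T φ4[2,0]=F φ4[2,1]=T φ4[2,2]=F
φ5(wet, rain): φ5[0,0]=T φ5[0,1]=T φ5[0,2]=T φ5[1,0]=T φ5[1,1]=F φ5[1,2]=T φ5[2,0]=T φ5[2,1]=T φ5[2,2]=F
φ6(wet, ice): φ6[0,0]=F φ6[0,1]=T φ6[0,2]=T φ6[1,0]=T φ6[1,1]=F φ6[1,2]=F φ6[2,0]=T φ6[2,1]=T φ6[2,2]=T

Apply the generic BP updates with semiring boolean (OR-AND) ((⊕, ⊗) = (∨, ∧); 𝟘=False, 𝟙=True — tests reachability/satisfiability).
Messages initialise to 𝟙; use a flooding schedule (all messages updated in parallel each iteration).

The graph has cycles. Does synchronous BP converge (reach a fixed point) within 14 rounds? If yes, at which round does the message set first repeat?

init: all messages = 𝟙 over 3 values
r1 m[φ0→cld] = [T, T, T]
r1 m[φ0→sun] = [T, T, T]
r1 m[φ1→wet] = [T, T, T]
r1 m[φ1→sun] = [T, T, T]
r1 m[φ2→snow] = [T, F, T]
r1 m[φ2→sun] = [T, T, T]
r1 m[φ3→cld] = [T, T, T]
r1 m[φ3→sprk] = [T, T, T]
r1 m[φ4→cld] = [T, T, T]
r1 m[φ4→ice] = [T, T, T]
r1 m[φ5→wet] = [T, T, T]
r1 m[φ5→rain] = [T, T, T]
r1 m[φ6→wet] = [T, T, T]
r1 m[φ6→ice] = [T, T, T]
r1 m[cld→φ0] = [T, T, T]
r1 m[cld→φ3] = [T, T, T]
r1 m[cld→φ4] = [T, T, T]
r1 m[wet→φ1] = [T, T, T]
r1 m[wet→φ5] = [T, T, T]
r1 m[wet→φ6] = [T, T, T]
r1 m[rain→φ5] = [T, T, T]
r1 m[ice→φ4] = [T, T, T]
r1 m[ice→φ6] = [T, T, T]
r1 m[sprk→φ3] = [T, T, T]
r1 m[snow→φ2] = [T, T, T]
r1 m[sun→φ0] = [T, T, T]
r1 m[sun→φ1] = [T, T, T]
r1 m[sun→φ2] = [T, T, T]
r2 m[φ0→cld] = [T, T, T]
r2 m[φ0→sun] = [T, T, T]
r2 m[φ1→wet] = [T, T, T]
r2 m[φ1→sun] = [T, T, T]
r2 m[φ2→snow] = [T, F, T]
r2 m[φ2→sun] = [T, T, T]
r2 m[φ3→cld] = [T, T, T]
r2 m[φ3→sprk] = [T, T, T]
r2 m[φ4→cld] = [T, T, T]
r2 m[φ4→ice] = [T, T, T]
r2 m[φ5→wet] = [T, T, T]
r2 m[φ5→rain] = [T, T, T]
r2 m[φ6→wet] = [T, T, T]
r2 m[φ6→ice] = [T, T, T]
r2 m[cld→φ0] = [T, T, T]
r2 m[cld→φ3] = [T, T, T]
r2 m[cld→φ4] = [T, T, T]
r2 m[wet→φ1] = [T, T, T]
r2 m[wet→φ5] = [T, T, T]
r2 m[wet→φ6] = [T, T, T]
r2 m[rain→φ5] = [T, T, T]
r2 m[ice→φ4] = [T, T, T]
r2 m[ice→φ6] = [T, T, T]
r2 m[sprk→φ3] = [T, T, T]
r2 m[snow→φ2] = [T, T, T]
r2 m[sun→φ0] = [T, T, T]
r2 m[sun→φ1] = [T, T, T]
r2 m[sun→φ2] = [T, T, T]
fixed point reached at round 2
messages reach a fixed point at round 2

CONVERGED at round 2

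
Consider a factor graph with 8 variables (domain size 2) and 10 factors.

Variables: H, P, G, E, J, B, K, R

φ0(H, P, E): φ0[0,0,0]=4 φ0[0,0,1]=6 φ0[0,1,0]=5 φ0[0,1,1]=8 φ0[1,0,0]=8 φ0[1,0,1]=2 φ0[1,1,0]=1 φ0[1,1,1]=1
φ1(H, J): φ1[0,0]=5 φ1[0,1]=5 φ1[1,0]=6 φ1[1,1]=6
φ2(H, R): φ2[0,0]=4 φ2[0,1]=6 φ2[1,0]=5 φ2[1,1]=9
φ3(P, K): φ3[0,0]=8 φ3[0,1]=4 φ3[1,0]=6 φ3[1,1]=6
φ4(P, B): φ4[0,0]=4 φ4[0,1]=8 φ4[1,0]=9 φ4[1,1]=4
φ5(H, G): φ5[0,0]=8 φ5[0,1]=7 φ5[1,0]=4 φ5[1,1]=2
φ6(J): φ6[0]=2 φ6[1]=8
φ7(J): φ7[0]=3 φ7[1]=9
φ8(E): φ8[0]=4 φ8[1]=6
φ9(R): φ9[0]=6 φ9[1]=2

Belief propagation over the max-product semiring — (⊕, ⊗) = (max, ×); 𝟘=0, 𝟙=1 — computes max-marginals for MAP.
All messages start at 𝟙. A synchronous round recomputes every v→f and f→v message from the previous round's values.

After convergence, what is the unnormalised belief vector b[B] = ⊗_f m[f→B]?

b[B] = [179159040, 159252480]

init: all messages = 𝟙 over 2 values
r1 m[φ0→H] = [8, 8]
r1 m[φ0→P] = [8, 8]
r1 m[φ0→E] = [8, 8]
r1 m[φ1→H] = [5, 6]
r1 m[φ1→J] = [6, 6]
r1 m[φ2→H] = [6, 9]
r1 m[φ2→R] = [5, 9]
r1 m[φ3→P] = [8, 6]
r1 m[φ3→K] = [8, 6]
r1 m[φ4→P] = [8, 9]
r1 m[φ4→B] = [9, 8]
r1 m[φ5→H] = [8, 4]
r1 m[φ5→G] = [8, 7]
r1 m[φ6→J] = [2, 8]
r1 m[φ7→J] = [3, 9]
r1 m[φ8→E] = [4, 6]
r1 m[φ9→R] = [6, 2]
r1 m[H→φ0] = [1, 1]
r1 m[H→φ1] = [1, 1]
r1 m[H→φ2] = [1, 1]
r1 m[H→φ5] = [1, 1]
r1 m[P→φ0] = [1, 1]
r1 m[P→φ3] = [1, 1]
r1 m[P→φ4] = [1, 1]
r1 m[G→φ5] = [1, 1]
r1 m[E→φ0] = [1, 1]
r1 m[E→φ8] = [1, 1]
r1 m[J→φ1] = [1, 1]
r1 m[J→φ6] = [1, 1]
r1 m[J→φ7] = [1, 1]
r1 m[B→φ4] = [1, 1]
r1 m[K→φ3] = [1, 1]
r1 m[R→φ2] = [1, 1]
r1 m[R→φ9] = [1, 1]
r2 m[φ0→H] = [8, 8]
r2 m[φ0→P] = [8, 8]
r2 m[φ0→E] = [8, 8]
r2 m[φ1→H] = [5, 6]
r2 m[φ1→J] = [6, 6]
r2 m[φ2→H] = [6, 9]
r2 m[φ2→R] = [5, 9]
r2 m[φ3→P] = [8, 6]
r2 m[φ3→K] = [8, 6]
r2 m[φ4→P] = [8, 9]
r2 m[φ4→B] = [9, 8]
r2 m[φ5→H] = [8, 4]
r2 m[φ5→G] = [8, 7]
r2 m[φ6→J] = [2, 8]
r2 m[φ7→J] = [3, 9]
r2 m[φ8→E] = [4, 6]
r2 m[φ9→R] = [6, 2]
r2 m[H→φ0] = [240, 216]
r2 m[H→φ1] = [384, 288]
r2 m[H→φ2] = [320, 192]
r2 m[H→φ5] = [240, 432]
r2 m[P→φ0] = [64, 54]
r2 m[P→φ3] = [64, 72]
r2 m[P→φ4] = [64, 48]
r2 m[G→φ5] = [1, 1]
r2 m[E→φ0] = [4, 6]
r2 m[E→φ8] = [8, 8]
r2 m[J→φ1] = [6, 72]
r2 m[J→φ6] = [18, 54]
r2 m[J→φ7] = [12, 48]
r2 m[B→φ4] = [1, 1]
r2 m[K→φ3] = [1, 1]
r2 m[R→φ2] = [6, 2]
r2 m[R→φ9] = [5, 9]
r3 m[φ0→H] = [2592, 2048]
r3 m[φ0→P] = [8640, 11520]
r3 m[φ0→E] = [110592, 103680]
r3 m[φ1→H] = [360, 432]
r3 m[φ1→J] = [1920, 1920]
r3 m[φ2→H] = [24, 30]
r3 m[φ2→R] = [1280, 1920]
r3 m[φ3→P] = [8, 6]
r3 m[φ3→K] = [512, 432]
r3 m[φ4→P] = [8, 9]
r3 m[φ4→B] = [432, 512]
r3 m[φ5→H] = [8, 4]
r3 m[φ5→G] = [1920, 1680]
r3 m[φ6→J] = [2, 8]
r3 m[φ7→J] = [3, 9]
r3 m[φ8→E] = [4, 6]
r3 m[φ9→R] = [6, 2]
r3 m[H→φ0] = [240, 216]
r3 m[H→φ1] = [384, 288]
r3 m[H→φ2] = [320, 192]
r3 m[H→φ5] = [240, 432]
r3 m[P→φ0] = [64, 54]
r3 m[P→φ3] = [64, 72]
r3 m[P→φ4] = [64, 48]
r3 m[G→φ5] = [1, 1]
r3 m[E→φ0] = [4, 6]
r3 m[E→φ8] = [8, 8]
r3 m[J→φ1] = [6, 72]
r3 m[J→φ6] = [18, 54]
r3 m[J→φ7] = [12, 48]
r3 m[B→φ4] = [1, 1]
r3 m[K→φ3] = [1, 1]
r3 m[R→φ2] = [6, 2]
r3 m[R→φ9] = [5, 9]
r4 m[φ0→H] = [2592, 2048]
r4 m[φ0→P] = [8640, 11520]
r4 m[φ0→E] = [110592, 103680]
r4 m[φ1→H] = [360, 432]
r4 m[φ1→J] = [1920, 1920]
r4 m[φ2→H] = [24, 30]
r4 m[φ2→R] = [1280, 1920]
r4 m[φ3→P] = [8, 6]
r4 m[φ3→K] = [512, 432]
r4 m[φ4→P] = [8, 9]
r4 m[φ4→B] = [432, 512]
r4 m[φ5→H] = [8, 4]
r4 m[φ5→G] = [1920, 1680]
r4 m[φ6→J] = [2, 8]
r4 m[φ7→J] = [3, 9]
r4 m[φ8→E] = [4, 6]
r4 m[φ9→R] = [6, 2]
r4 m[H→φ0] = [69120, 51840]
r4 m[H→φ1] = [497664, 245760]
r4 m[H→φ2] = [7464960, 3538944]
r4 m[H→φ5] = [22394880, 26542080]
r4 m[P→φ0] = [64, 54]
r4 m[P→φ3] = [69120, 103680]
r4 m[P→φ4] = [69120, 69120]
r4 m[G→φ5] = [1, 1]
r4 m[E→φ0] = [4, 6]
r4 m[E→φ8] = [110592, 103680]
r4 m[J→φ1] = [6, 72]
r4 m[J→φ6] = [5760, 17280]
r4 m[J→φ7] = [3840, 15360]
r4 m[B→φ4] = [1, 1]
r4 m[K→φ3] = [1, 1]
r4 m[R→φ2] = [6, 2]
r4 m[R→φ9] = [1280, 1920]
r5 m[φ0→H] = [2592, 2048]
r5 m[φ0→P] = [2488320, 3317760]
r5 m[φ0→E] = [26542080, 29859840]
r5 m[φ1→H] = [360, 432]
r5 m[φ1→J] = [2488320, 2488320]
r5 m[φ2→H] = [24, 30]
r5 m[φ2→R] = [29859840, 44789760]
r5 m[φ3→P] = [8, 6]
r5 m[φ3→K] = [622080, 622080]
r5 m[φ4→P] = [8, 9]
r5 m[φ4→B] = [622080, 552960]
r5 m[φ5→H] = [8, 4]
r5 m[φ5→G] = [179159040, 156764160]
r5 m[φ6→J] = [2, 8]
r5 m[φ7→J] = [3, 9]
r5 m[φ8→E] = [4, 6]
r5 m[φ9→R] = [6, 2]
r5 m[H→φ0] = [69120, 51840]
r5 m[H→φ1] = [497664, 245760]
r5 m[H→φ2] = [7464960, 3538944]
r5 m[H→φ5] = [22394880, 26542080]
r5 m[P→φ0] = [64, 54]
r5 m[P→φ3] = [69120, 103680]
r5 m[P→φ4] = [69120, 69120]
r5 m[G→φ5] = [1, 1]
r5 m[E→φ0] = [4, 6]
r5 m[E→φ8] = [110592, 103680]
r5 m[J→φ1] = [6, 72]
r5 m[J→φ6] = [5760, 17280]
r5 m[J→φ7] = [3840, 15360]
r5 m[B→φ4] = [1, 1]
r5 m[K→φ3] = [1, 1]
r5 m[R→φ2] = [6, 2]
r5 m[R→φ9] = [1280, 1920]
r6 m[φ0→H] = [2592, 2048]
r6 m[φ0→P] = [2488320, 3317760]
r6 m[φ0→E] = [26542080, 29859840]
r6 m[φ1→H] = [360, 432]
r6 m[φ1→J] = [2488320, 2488320]
r6 m[φ2→H] = [24, 30]
r6 m[φ2→R] = [29859840, 44789760]
r6 m[φ3→P] = [8, 6]
r6 m[φ3→K] = [622080, 622080]
r6 m[φ4→P] = [8, 9]
r6 m[φ4→B] = [622080, 552960]
r6 m[φ5→H] = [8, 4]
r6 m[φ5→G] = [179159040, 156764160]
r6 m[φ6→J] = [2, 8]
r6 m[φ7→J] = [3, 9]
r6 m[φ8→E] = [4, 6]
r6 m[φ9→R] = [6, 2]
r6 m[H→φ0] = [69120, 51840]
r6 m[H→φ1] = [497664, 245760]
r6 m[H→φ2] = [7464960, 3538944]
r6 m[H→φ5] = [22394880, 26542080]
r6 m[P→φ0] = [64, 54]
r6 m[P→φ3] = [19906560, 29859840]
r6 m[P→φ4] = [19906560, 19906560]
r6 m[G→φ5] = [1, 1]
r6 m[E→φ0] = [4, 6]
r6 m[E→φ8] = [26542080, 29859840]
r6 m[J→φ1] = [6, 72]
r6 m[J→φ6] = [7464960, 22394880]
r6 m[J→φ7] = [4976640, 19906560]
r6 m[B→φ4] = [1, 1]
r6 m[K→φ3] = [1, 1]
r6 m[R→φ2] = [6, 2]
r6 m[R→φ9] = [29859840, 44789760]
r7 m[φ0→H] = [2592, 2048]
r7 m[φ0→P] = [2488320, 3317760]
r7 m[φ0→E] = [26542080, 29859840]
r7 m[φ1→H] = [360, 432]
r7 m[φ1→J] = [2488320, 2488320]
r7 m[φ2→H] = [24, 30]
r7 m[φ2→R] = [29859840, 44789760]
r7 m[φ3→P] = [8, 6]
r7 m[φ3→K] = [179159040, 179159040]
r7 m[φ4→P] = [8, 9]
r7 m[φ4→B] = [179159040, 159252480]
r7 m[φ5→H] = [8, 4]
r7 m[φ5→G] = [179159040, 156764160]
r7 m[φ6→J] = [2, 8]
r7 m[φ7→J] = [3, 9]
r7 m[φ8→E] = [4, 6]
r7 m[φ9→R] = [6, 2]
r7 m[H→φ0] = [69120, 51840]
r7 m[H→φ1] = [497664, 245760]
r7 m[H→φ2] = [7464960, 3538944]
r7 m[H→φ5] = [22394880, 26542080]
r7 m[P→φ0] = [64, 54]
r7 m[P→φ3] = [19906560, 29859840]
r7 m[P→φ4] = [19906560, 19906560]
r7 m[G→φ5] = [1, 1]
r7 m[E→φ0] = [4, 6]
r7 m[E→φ8] = [26542080, 29859840]
r7 m[J→φ1] = [6, 72]
r7 m[J→φ6] = [7464960, 22394880]
r7 m[J→φ7] = [4976640, 19906560]
r7 m[B→φ4] = [1, 1]
r7 m[K→φ3] = [1, 1]
r7 m[R→φ2] = [6, 2]
r7 m[R→φ9] = [29859840, 44789760]
r8 m[φ0→H] = [2592, 2048]
r8 m[φ0→P] = [2488320, 3317760]
r8 m[φ0→E] = [26542080, 29859840]
r8 m[φ1→H] = [360, 432]
r8 m[φ1→J] = [2488320, 2488320]
r8 m[φ2→H] = [24, 30]
r8 m[φ2→R] = [29859840, 44789760]
r8 m[φ3→P] = [8, 6]
r8 m[φ3→K] = [179159040, 179159040]
r8 m[φ4→P] = [8, 9]
r8 m[φ4→B] = [179159040, 159252480]
r8 m[φ5→H] = [8, 4]
r8 m[φ5→G] = [179159040, 156764160]
r8 m[φ6→J] = [2, 8]
r8 m[φ7→J] = [3, 9]
r8 m[φ8→E] = [4, 6]
r8 m[φ9→R] = [6, 2]
r8 m[H→φ0] = [69120, 51840]
r8 m[H→φ1] = [497664, 245760]
r8 m[H→φ2] = [7464960, 3538944]
r8 m[H→φ5] = [22394880, 26542080]
r8 m[P→φ0] = [64, 54]
r8 m[P→φ3] = [19906560, 29859840]
r8 m[P→φ4] = [19906560, 19906560]
r8 m[G→φ5] = [1, 1]
r8 m[E→φ0] = [4, 6]
r8 m[E→φ8] = [26542080, 29859840]
r8 m[J→φ1] = [6, 72]
r8 m[J→φ6] = [7464960, 22394880]
r8 m[J→φ7] = [4976640, 19906560]
r8 m[B→φ4] = [1, 1]
r8 m[K→φ3] = [1, 1]
r8 m[R→φ2] = [6, 2]
r8 m[R→φ9] = [29859840, 44789760]
fixed point reached at round 8
b[B] = ⊗ incoming = [179159040, 159252480]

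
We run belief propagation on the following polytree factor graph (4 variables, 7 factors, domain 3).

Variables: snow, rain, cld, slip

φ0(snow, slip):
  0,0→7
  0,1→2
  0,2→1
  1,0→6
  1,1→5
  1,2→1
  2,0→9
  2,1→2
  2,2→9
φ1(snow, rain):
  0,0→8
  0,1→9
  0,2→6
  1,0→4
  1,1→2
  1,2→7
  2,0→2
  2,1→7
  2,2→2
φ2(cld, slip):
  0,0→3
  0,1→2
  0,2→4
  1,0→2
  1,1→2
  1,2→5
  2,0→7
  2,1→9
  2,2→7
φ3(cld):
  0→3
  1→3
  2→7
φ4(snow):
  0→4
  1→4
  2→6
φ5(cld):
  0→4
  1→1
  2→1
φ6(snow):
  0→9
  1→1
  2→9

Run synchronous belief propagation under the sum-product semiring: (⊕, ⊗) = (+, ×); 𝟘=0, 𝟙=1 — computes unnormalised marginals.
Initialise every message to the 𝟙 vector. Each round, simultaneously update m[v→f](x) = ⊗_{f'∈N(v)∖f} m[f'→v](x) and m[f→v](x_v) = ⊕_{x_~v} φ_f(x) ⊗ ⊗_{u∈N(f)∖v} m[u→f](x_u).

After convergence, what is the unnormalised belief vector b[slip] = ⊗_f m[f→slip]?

init: all messages = 𝟙 over 3 values
r1 m[φ0→snow] = [10, 12, 20]
r1 m[φ0→slip] = [22, 9, 11]
r1 m[φ1→snow] = [23, 13, 11]
r1 m[φ1→rain] = [14, 18, 15]
r1 m[φ2→cld] = [9, 9, 23]
r1 m[φ2→slip] = [12, 13, 16]
r1 m[φ3→cld] = [3, 3, 7]
r1 m[φ4→snow] = [4, 4, 6]
r1 m[φ5→cld] = [4, 1, 1]
r1 m[φ6→snow] = [9, 1, 9]
r1 m[snow→φ0] = [1, 1, 1]
r1 m[snow→φ1] = [1, 1, 1]
r1 m[snow→φ4] = [1, 1, 1]
r1 m[snow→φ6] = [1, 1, 1]
r1 m[rain→φ1] = [1, 1, 1]
r1 m[cld→φ2] = [1, 1, 1]
r1 m[cld→φ3] = [1, 1, 1]
r1 m[cld→φ5] = [1, 1, 1]
r1 m[slip→φ0] = [1, 1, 1]
r1 m[slip→φ2] = [1, 1, 1]
r2 m[φ0→snow] = [10, 12, 20]
r2 m[φ0→slip] = [22, 9, 11]
r2 m[φ1→snow] = [23, 13, 11]
r2 m[φ1→rain] = [14, 18, 15]
r2 m[φ2→cld] = [9, 9, 23]
r2 m[φ2→slip] = [12, 13, 16]
r2 m[φ3→cld] = [3, 3, 7]
r2 m[φ4→snow] = [4, 4, 6]
r2 m[φ5→cld] = [4, 1, 1]
r2 m[φ6→snow] = [9, 1, 9]
r2 m[snow→φ0] = [828, 52, 594]
r2 m[snow→φ1] = [360, 48, 1080]
r2 m[snow→φ4] = [2070, 156, 1980]
r2 m[snow→φ6] = [920, 624, 1320]
r2 m[rain→φ1] = [1, 1, 1]
r2 m[cld→φ2] = [12, 3, 7]
r2 m[cld→φ3] = [36, 9, 23]
r2 m[cld→φ5] = [27, 27, 161]
r2 m[slip→φ0] = [12, 13, 16]
r2 m[slip→φ2] = [22, 9, 11]
r3 m[φ0→snow] = [126, 153, 278]
r3 m[φ0→slip] = [11454, 3104, 6226]
r3 m[φ1→snow] = [23, 13, 11]
r3 m[φ1→rain] = [5232, 10896, 4656]
r3 m[φ2→cld] = [128, 117, 312]
r3 m[φ2→slip] = [91, 93, 112]
r3 m[φ3→cld] = [3, 3, 7]
r3 m[φ4→snow] = [4, 4, 6]
r3 m[φ5→cld] = [4, 1, 1]
r3 m[φ6→snow] = [9, 1, 9]
r3 m[snow→φ0] = [828, 52, 594]
r3 m[snow→φ1] = [360, 48, 1080]
r3 m[snow→φ4] = [2070, 156, 1980]
r3 m[snow→φ6] = [920, 624, 1320]
r3 m[rain→φ1] = [1, 1, 1]
r3 m[cld→φ2] = [12, 3, 7]
r3 m[cld→φ3] = [36, 9, 23]
r3 m[cld→φ5] = [27, 27, 161]
r3 m[slip→φ0] = [12, 13, 16]
r3 m[slip→φ2] = [22, 9, 11]
r4 m[φ0→snow] = [126, 153, 278]
r4 m[φ0→slip] = [11454, 3104, 6226]
r4 m[φ1→snow] = [23, 13, 11]
r4 m[φ1→rain] = [5232, 10896, 4656]
r4 m[φ2→cld] = [128, 117, 312]
r4 m[φ2→slip] = [91, 93, 112]
r4 m[φ3→cld] = [3, 3, 7]
r4 m[φ4→snow] = [4, 4, 6]
r4 m[φ5→cld] = [4, 1, 1]
r4 m[φ6→snow] = [9, 1, 9]
r4 m[snow→φ0] = [828, 52, 594]
r4 m[snow→φ1] = [4536, 612, 15012]
r4 m[snow→φ4] = [26082, 1989, 27522]
r4 m[snow→φ6] = [11592, 7956, 18348]
r4 m[rain→φ1] = [1, 1, 1]
r4 m[cld→φ2] = [12, 3, 7]
r4 m[cld→φ3] = [512, 117, 312]
r4 m[cld→φ5] = [384, 351, 2184]
r4 m[slip→φ0] = [91, 93, 112]
r4 m[slip→φ2] = [11454, 3104, 6226]
r5 m[φ0→snow] = [935, 1123, 2013]
r5 m[φ0→slip] = [11454, 3104, 6226]
r5 m[φ1→snow] = [23, 13, 11]
r5 m[φ1→rain] = [68760, 147132, 61524]
r5 m[φ2→cld] = [65474, 60246, 151696]
r5 m[φ2→slip] = [91, 93, 112]
r5 m[φ3→cld] = [3, 3, 7]
r5 m[φ4→snow] = [4, 4, 6]
r5 m[φ5→cld] = [4, 1, 1]
r5 m[φ6→snow] = [9, 1, 9]
r5 m[snow→φ0] = [828, 52, 594]
r5 m[snow→φ1] = [4536, 612, 15012]
r5 m[snow→φ4] = [26082, 1989, 27522]
r5 m[snow→φ6] = [11592, 7956, 18348]
r5 m[rain→φ1] = [1, 1, 1]
r5 m[cld→φ2] = [12, 3, 7]
r5 m[cld→φ3] = [512, 117, 312]
r5 m[cld→φ5] = [384, 351, 2184]
r5 m[slip→φ0] = [91, 93, 112]
r5 m[slip→φ2] = [11454, 3104, 6226]
r6 m[φ0→snow] = [935, 1123, 2013]
r6 m[φ0→slip] = [11454, 3104, 6226]
r6 m[φ1→snow] = [23, 13, 11]
r6 m[φ1→rain] = [68760, 147132, 61524]
r6 m[φ2→cld] = [65474, 60246, 151696]
r6 m[φ2→slip] = [91, 93, 112]
r6 m[φ3→cld] = [3, 3, 7]
r6 m[φ4→snow] = [4, 4, 6]
r6 m[φ5→cld] = [4, 1, 1]
r6 m[φ6→snow] = [9, 1, 9]
r6 m[snow→φ0] = [828, 52, 594]
r6 m[snow→φ1] = [33660, 4492, 108702]
r6 m[snow→φ4] = [193545, 14599, 199287]
r6 m[snow→φ6] = [86020, 58396, 132858]
r6 m[rain→φ1] = [1, 1, 1]
r6 m[cld→φ2] = [12, 3, 7]
r6 m[cld→φ3] = [261896, 60246, 151696]
r6 m[cld→φ5] = [196422, 180738, 1061872]
r6 m[slip→φ0] = [91, 93, 112]
r6 m[slip→φ2] = [11454, 3104, 6226]
r7 m[φ0→snow] = [935, 1123, 2013]
r7 m[φ0→slip] = [11454, 3104, 6226]
r7 m[φ1→snow] = [23, 13, 11]
r7 m[φ1→rain] = [504652, 1072838, 450808]
r7 m[φ2→cld] = [65474, 60246, 151696]
r7 m[φ2→slip] = [91, 93, 112]
r7 m[φ3→cld] = [3, 3, 7]
r7 m[φ4→snow] = [4, 4, 6]
r7 m[φ5→cld] = [4, 1, 1]
r7 m[φ6→snow] = [9, 1, 9]
r7 m[snow→φ0] = [828, 52, 594]
r7 m[snow→φ1] = [33660, 4492, 108702]
r7 m[snow→φ4] = [193545, 14599, 199287]
r7 m[snow→φ6] = [86020, 58396, 132858]
r7 m[rain→φ1] = [1, 1, 1]
r7 m[cld→φ2] = [12, 3, 7]
r7 m[cld→φ3] = [261896, 60246, 151696]
r7 m[cld→φ5] = [196422, 180738, 1061872]
r7 m[slip→φ0] = [91, 93, 112]
r7 m[slip→φ2] = [11454, 3104, 6226]
r8 m[φ0→snow] = [935, 1123, 2013]
r8 m[φ0→slip] = [11454, 3104, 6226]
r8 m[φ1→snow] = [23, 13, 11]
r8 m[φ1→rain] = [504652, 1072838, 450808]
r8 m[φ2→cld] = [65474, 60246, 151696]
r8 m[φ2→slip] = [91, 93, 112]
r8 m[φ3→cld] = [3, 3, 7]
r8 m[φ4→snow] = [4, 4, 6]
r8 m[φ5→cld] = [4, 1, 1]
r8 m[φ6→snow] = [9, 1, 9]
r8 m[snow→φ0] = [828, 52, 594]
r8 m[snow→φ1] = [33660, 4492, 108702]
r8 m[snow→φ4] = [193545, 14599, 199287]
r8 m[snow→φ6] = [86020, 58396, 132858]
r8 m[rain→φ1] = [1, 1, 1]
r8 m[cld→φ2] = [12, 3, 7]
r8 m[cld→φ3] = [261896, 60246, 151696]
r8 m[cld→φ5] = [196422, 180738, 1061872]
r8 m[slip→φ0] = [91, 93, 112]
r8 m[slip→φ2] = [11454, 3104, 6226]
fixed point reached at round 8
b[slip] = ⊗ incoming = [1042314, 288672, 697312]

b[slip] = [1042314, 288672, 697312]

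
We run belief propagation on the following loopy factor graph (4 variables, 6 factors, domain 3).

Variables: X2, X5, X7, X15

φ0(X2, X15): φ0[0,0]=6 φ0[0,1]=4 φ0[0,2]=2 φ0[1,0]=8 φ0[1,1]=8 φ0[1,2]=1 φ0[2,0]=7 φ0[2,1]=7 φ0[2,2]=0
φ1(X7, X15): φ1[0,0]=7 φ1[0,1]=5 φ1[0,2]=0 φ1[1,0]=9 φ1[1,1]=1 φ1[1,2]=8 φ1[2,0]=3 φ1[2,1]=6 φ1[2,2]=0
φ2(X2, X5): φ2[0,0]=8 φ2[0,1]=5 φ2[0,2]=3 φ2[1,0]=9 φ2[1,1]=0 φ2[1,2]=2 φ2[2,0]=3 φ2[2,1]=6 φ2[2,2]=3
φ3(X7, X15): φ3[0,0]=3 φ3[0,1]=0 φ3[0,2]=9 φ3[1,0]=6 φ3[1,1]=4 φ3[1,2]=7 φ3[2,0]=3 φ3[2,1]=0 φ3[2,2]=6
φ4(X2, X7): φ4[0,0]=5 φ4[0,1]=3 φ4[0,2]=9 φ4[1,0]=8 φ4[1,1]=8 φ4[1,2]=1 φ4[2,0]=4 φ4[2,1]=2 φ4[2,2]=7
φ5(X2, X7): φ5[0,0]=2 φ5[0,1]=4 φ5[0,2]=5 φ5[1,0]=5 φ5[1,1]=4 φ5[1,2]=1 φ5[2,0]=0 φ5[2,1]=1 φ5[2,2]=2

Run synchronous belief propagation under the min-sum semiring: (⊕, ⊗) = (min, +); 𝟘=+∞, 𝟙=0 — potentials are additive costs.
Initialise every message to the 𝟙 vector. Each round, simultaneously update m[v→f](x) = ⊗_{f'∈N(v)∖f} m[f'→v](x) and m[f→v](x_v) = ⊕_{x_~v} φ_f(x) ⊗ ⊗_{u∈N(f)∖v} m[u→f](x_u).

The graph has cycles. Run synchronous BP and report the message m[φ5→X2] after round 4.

init: all messages = 𝟙 over 3 values
r1 m[φ0→X2] = [2, 1, 0]
r1 m[φ0→X15] = [6, 4, 0]
r1 m[φ1→X7] = [0, 1, 0]
r1 m[φ1→X15] = [3, 1, 0]
r1 m[φ2→X2] = [3, 0, 3]
r1 m[φ2→X5] = [3, 0, 2]
r1 m[φ3→X7] = [0, 4, 0]
r1 m[φ3→X15] = [3, 0, 6]
r1 m[φ4→X2] = [3, 1, 2]
r1 m[φ4→X7] = [4, 2, 1]
r1 m[φ5→X2] = [2, 1, 0]
r1 m[φ5→X7] = [0, 1, 1]
r1 m[X2→φ0] = [0, 0, 0]
r1 m[X2→φ2] = [0, 0, 0]
r1 m[X2→φ4] = [0, 0, 0]
r1 m[X2→φ5] = [0, 0, 0]
r1 m[X5→φ2] = [0, 0, 0]
r1 m[X7→φ1] = [0, 0, 0]
r1 m[X7→φ3] = [0, 0, 0]
r1 m[X7→φ4] = [0, 0, 0]
r1 m[X7→φ5] = [0, 0, 0]
r1 m[X15→φ0] = [0, 0, 0]
r1 m[X15→φ1] = [0, 0, 0]
r1 m[X15→φ3] = [0, 0, 0]
r2 m[φ0→X2] = [2, 1, 0]
r2 m[φ0→X15] = [6, 4, 0]
r2 m[φ1→X7] = [0, 1, 0]
r2 m[φ1→X15] = [3, 1, 0]
r2 m[φ2→X2] = [3, 0, 3]
r2 m[φ2→X5] = [3, 0, 2]
r2 m[φ3→X7] = [0, 4, 0]
r2 m[φ3→X15] = [3, 0, 6]
r2 m[φ4→X2] = [3, 1, 2]
r2 m[φ4→X7] = [4, 2, 1]
r2 m[φ5→X2] = [2, 1, 0]
r2 m[φ5→X7] = [0, 1, 1]
r2 m[X2→φ0] = [8, 2, 5]
r2 m[X2→φ2] = [7, 3, 2]
r2 m[X2→φ4] = [7, 2, 3]
r2 m[X2→φ5] = [8, 2, 5]
r2 m[X5→φ2] = [0, 0, 0]
r2 m[X7→φ1] = [4, 7, 2]
r2 m[X7→φ3] = [4, 4, 2]
r2 m[X7→φ4] = [0, 6, 1]
r2 m[X7→φ5] = [4, 7, 1]
r2 m[X15→φ0] = [6, 1, 6]
r2 m[X15→φ1] = [9, 4, 6]
r2 m[X15→φ3] = [9, 5, 0]
r3 m[φ0→X2] = [5, 7, 6]
r3 m[φ0→X15] = [10, 10, 3]
r3 m[φ1→X7] = [6, 5, 6]
r3 m[φ1→X15] = [5, 8, 2]
r3 m[φ2→X2] = [3, 0, 3]
r3 m[φ2→X5] = [5, 3, 5]
r3 m[φ3→X7] = [5, 7, 5]
r3 m[φ3→X15] = [5, 2, 8]
r3 m[φ4→X2] = [5, 2, 4]
r3 m[φ4→X7] = [7, 5, 3]
r3 m[φ5→X2] = [6, 2, 3]
r3 m[φ5→X7] = [5, 6, 3]
r3 m[X2→φ0] = [8, 2, 5]
r3 m[X2→φ2] = [7, 3, 2]
r3 m[X2→φ4] = [7, 2, 3]
r3 m[X2→φ5] = [8, 2, 5]
r3 m[X5→φ2] = [0, 0, 0]
r3 m[X7→φ1] = [4, 7, 2]
r3 m[X7→φ3] = [4, 4, 2]
r3 m[X7→φ4] = [0, 6, 1]
r3 m[X7→φ5] = [4, 7, 1]
r3 m[X15→φ0] = [6, 1, 6]
r3 m[X15→φ1] = [9, 4, 6]
r3 m[X15→φ3] = [9, 5, 0]
r4 m[φ0→X2] = [5, 7, 6]
r4 m[φ0→X15] = [10, 10, 3]
r4 m[φ1→X7] = [6, 5, 6]
r4 m[φ1→X15] = [5, 8, 2]
r4 m[φ2→X2] = [3, 0, 3]
r4 m[φ2→X5] = [5, 3, 5]
r4 m[φ3→X7] = [5, 7, 5]
r4 m[φ3→X15] = [5, 2, 8]
r4 m[φ4→X2] = [5, 2, 4]
r4 m[φ4→X7] = [7, 5, 3]
r4 m[φ5→X2] = [6, 2, 3]
r4 m[φ5→X7] = [5, 6, 3]
r4 m[X2→φ0] = [14, 4, 10]
r4 m[X2→φ2] = [16, 11, 13]
r4 m[X2→φ4] = [14, 9, 12]
r4 m[X2→φ5] = [13, 9, 13]
r4 m[X5→φ2] = [0, 0, 0]
r4 m[X7→φ1] = [17, 18, 11]
r4 m[X7→φ3] = [18, 16, 12]
r4 m[X7→φ4] = [16, 18, 14]
r4 m[X7→φ5] = [18, 17, 14]
r4 m[X15→φ0] = [10, 10, 10]
r4 m[X15→φ1] = [15, 12, 11]
r4 m[X15→φ3] = [15, 18, 5]

message @ round 4 = [6, 2, 3]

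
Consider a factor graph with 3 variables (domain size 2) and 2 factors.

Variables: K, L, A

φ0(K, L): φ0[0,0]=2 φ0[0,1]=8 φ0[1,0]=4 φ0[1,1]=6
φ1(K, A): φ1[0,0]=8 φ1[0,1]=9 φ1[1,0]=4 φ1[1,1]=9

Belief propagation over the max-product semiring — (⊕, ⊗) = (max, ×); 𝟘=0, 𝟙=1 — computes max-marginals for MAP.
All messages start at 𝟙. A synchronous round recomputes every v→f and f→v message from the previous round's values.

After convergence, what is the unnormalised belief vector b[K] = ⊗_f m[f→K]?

b[K] = [72, 54]

init: all messages = 𝟙 over 2 values
r1 m[φ0→K] = [8, 6]
r1 m[φ0→L] = [4, 8]
r1 m[φ1→K] = [9, 9]
r1 m[φ1→A] = [8, 9]
r1 m[K→φ0] = [1, 1]
r1 m[K→φ1] = [1, 1]
r1 m[L→φ0] = [1, 1]
r1 m[A→φ1] = [1, 1]
r2 m[φ0→K] = [8, 6]
r2 m[φ0→L] = [4, 8]
r2 m[φ1→K] = [9, 9]
r2 m[φ1→A] = [8, 9]
r2 m[K→φ0] = [9, 9]
r2 m[K→φ1] = [8, 6]
r2 m[L→φ0] = [1, 1]
r2 m[A→φ1] = [1, 1]
r3 m[φ0→K] = [8, 6]
r3 m[φ0→L] = [36, 72]
r3 m[φ1→K] = [9, 9]
r3 m[φ1→A] = [64, 72]
r3 m[K→φ0] = [9, 9]
r3 m[K→φ1] = [8, 6]
r3 m[L→φ0] = [1, 1]
r3 m[A→φ1] = [1, 1]
r4 m[φ0→K] = [8, 6]
r4 m[φ0→L] = [36, 72]
r4 m[φ1→K] = [9, 9]
r4 m[φ1→A] = [64, 72]
r4 m[K→φ0] = [9, 9]
r4 m[K→φ1] = [8, 6]
r4 m[L→φ0] = [1, 1]
r4 m[A→φ1] = [1, 1]
fixed point reached at round 4
b[K] = ⊗ incoming = [72, 54]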